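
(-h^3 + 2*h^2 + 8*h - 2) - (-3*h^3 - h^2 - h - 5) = 2*h^3 + 3*h^2 + 9*h + 3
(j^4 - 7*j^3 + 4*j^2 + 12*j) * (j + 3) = j^5 - 4*j^4 - 17*j^3 + 24*j^2 + 36*j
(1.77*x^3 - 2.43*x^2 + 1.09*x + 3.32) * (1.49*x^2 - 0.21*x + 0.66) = 2.6373*x^5 - 3.9924*x^4 + 3.3026*x^3 + 3.1141*x^2 + 0.0222000000000001*x + 2.1912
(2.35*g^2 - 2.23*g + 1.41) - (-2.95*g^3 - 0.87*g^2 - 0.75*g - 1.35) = 2.95*g^3 + 3.22*g^2 - 1.48*g + 2.76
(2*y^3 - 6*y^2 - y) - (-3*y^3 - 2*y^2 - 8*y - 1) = 5*y^3 - 4*y^2 + 7*y + 1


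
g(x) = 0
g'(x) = 0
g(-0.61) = 0.00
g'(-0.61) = 0.00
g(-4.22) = 0.00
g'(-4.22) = 0.00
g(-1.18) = 0.00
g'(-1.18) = 0.00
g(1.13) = 0.00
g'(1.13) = 0.00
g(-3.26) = 0.00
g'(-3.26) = 0.00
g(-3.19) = 0.00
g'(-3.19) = 0.00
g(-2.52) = 0.00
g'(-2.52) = 0.00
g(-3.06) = 0.00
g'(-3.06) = 0.00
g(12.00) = 0.00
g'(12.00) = 0.00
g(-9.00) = 0.00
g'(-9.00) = 0.00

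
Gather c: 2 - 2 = 0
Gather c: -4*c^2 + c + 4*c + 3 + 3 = -4*c^2 + 5*c + 6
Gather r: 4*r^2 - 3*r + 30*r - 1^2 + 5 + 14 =4*r^2 + 27*r + 18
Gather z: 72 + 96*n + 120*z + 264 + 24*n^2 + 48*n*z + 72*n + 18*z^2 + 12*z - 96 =24*n^2 + 168*n + 18*z^2 + z*(48*n + 132) + 240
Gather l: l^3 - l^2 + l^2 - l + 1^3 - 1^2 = l^3 - l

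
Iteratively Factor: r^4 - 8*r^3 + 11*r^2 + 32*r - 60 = (r - 2)*(r^3 - 6*r^2 - r + 30) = (r - 2)*(r + 2)*(r^2 - 8*r + 15) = (r - 3)*(r - 2)*(r + 2)*(r - 5)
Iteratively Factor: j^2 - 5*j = (j - 5)*(j)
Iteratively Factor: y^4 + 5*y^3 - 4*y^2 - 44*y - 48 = (y - 3)*(y^3 + 8*y^2 + 20*y + 16) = (y - 3)*(y + 4)*(y^2 + 4*y + 4) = (y - 3)*(y + 2)*(y + 4)*(y + 2)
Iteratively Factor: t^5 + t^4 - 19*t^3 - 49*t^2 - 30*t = (t)*(t^4 + t^3 - 19*t^2 - 49*t - 30) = t*(t + 2)*(t^3 - t^2 - 17*t - 15) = t*(t + 2)*(t + 3)*(t^2 - 4*t - 5) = t*(t + 1)*(t + 2)*(t + 3)*(t - 5)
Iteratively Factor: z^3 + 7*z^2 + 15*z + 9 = (z + 3)*(z^2 + 4*z + 3) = (z + 1)*(z + 3)*(z + 3)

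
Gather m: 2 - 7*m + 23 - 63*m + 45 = 70 - 70*m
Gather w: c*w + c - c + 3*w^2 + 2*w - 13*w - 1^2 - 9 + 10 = 3*w^2 + w*(c - 11)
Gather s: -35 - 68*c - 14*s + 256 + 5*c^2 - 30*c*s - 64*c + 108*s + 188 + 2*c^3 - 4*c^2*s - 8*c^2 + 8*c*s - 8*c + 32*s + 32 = 2*c^3 - 3*c^2 - 140*c + s*(-4*c^2 - 22*c + 126) + 441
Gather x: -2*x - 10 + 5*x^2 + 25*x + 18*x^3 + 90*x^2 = 18*x^3 + 95*x^2 + 23*x - 10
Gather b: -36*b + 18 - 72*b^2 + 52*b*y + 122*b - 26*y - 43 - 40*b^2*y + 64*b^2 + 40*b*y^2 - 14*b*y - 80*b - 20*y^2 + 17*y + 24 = b^2*(-40*y - 8) + b*(40*y^2 + 38*y + 6) - 20*y^2 - 9*y - 1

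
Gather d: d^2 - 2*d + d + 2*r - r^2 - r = d^2 - d - r^2 + r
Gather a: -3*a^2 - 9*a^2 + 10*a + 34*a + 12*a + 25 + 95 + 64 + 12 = -12*a^2 + 56*a + 196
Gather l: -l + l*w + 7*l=l*(w + 6)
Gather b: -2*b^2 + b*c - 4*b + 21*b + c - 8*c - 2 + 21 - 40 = -2*b^2 + b*(c + 17) - 7*c - 21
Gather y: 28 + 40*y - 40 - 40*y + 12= 0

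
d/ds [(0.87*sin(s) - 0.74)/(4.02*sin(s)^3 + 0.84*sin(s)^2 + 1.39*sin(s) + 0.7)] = (-6.9948*sin(s)^3 + 8.1936*sin(s)^2 + 1.2432*sin(s) + 1.6376)*cos(s)/(16.1604*sin(s)^6 + 6.7536*sin(s)^5 + 11.8812*sin(s)^4 + 7.9632*sin(s)^3 + 3.1081*sin(s)^2 + 1.946*sin(s) + 0.49)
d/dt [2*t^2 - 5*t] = 4*t - 5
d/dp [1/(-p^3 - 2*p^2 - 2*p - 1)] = (3*p^2 + 4*p + 2)/(p^3 + 2*p^2 + 2*p + 1)^2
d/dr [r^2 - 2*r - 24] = 2*r - 2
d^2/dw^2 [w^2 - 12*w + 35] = 2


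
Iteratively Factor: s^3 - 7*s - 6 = (s - 3)*(s^2 + 3*s + 2) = (s - 3)*(s + 2)*(s + 1)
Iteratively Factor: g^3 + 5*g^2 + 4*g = (g + 1)*(g^2 + 4*g) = g*(g + 1)*(g + 4)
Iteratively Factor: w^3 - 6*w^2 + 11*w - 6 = (w - 1)*(w^2 - 5*w + 6) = (w - 3)*(w - 1)*(w - 2)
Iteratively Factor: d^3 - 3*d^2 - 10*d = (d + 2)*(d^2 - 5*d) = (d - 5)*(d + 2)*(d)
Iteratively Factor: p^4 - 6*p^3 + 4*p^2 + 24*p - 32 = (p - 4)*(p^3 - 2*p^2 - 4*p + 8) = (p - 4)*(p + 2)*(p^2 - 4*p + 4) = (p - 4)*(p - 2)*(p + 2)*(p - 2)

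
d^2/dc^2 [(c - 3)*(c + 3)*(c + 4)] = 6*c + 8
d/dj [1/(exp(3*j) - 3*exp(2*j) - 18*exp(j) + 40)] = 3*(-exp(2*j) + 2*exp(j) + 6)*exp(j)/(exp(3*j) - 3*exp(2*j) - 18*exp(j) + 40)^2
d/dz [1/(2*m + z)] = -1/(2*m + z)^2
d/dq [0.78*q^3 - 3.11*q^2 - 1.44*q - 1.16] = 2.34*q^2 - 6.22*q - 1.44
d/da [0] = 0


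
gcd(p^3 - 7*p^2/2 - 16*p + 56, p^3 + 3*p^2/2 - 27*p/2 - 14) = p^2 + p/2 - 14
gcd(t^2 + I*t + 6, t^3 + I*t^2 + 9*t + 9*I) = t + 3*I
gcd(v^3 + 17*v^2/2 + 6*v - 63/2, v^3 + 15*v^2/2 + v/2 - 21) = v^2 + 11*v/2 - 21/2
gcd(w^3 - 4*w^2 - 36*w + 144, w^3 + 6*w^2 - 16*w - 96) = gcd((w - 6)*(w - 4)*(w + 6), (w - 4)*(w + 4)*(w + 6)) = w^2 + 2*w - 24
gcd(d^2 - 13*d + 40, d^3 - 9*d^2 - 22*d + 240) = d - 8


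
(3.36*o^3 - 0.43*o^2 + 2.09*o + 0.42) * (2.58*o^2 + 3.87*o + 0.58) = 8.6688*o^5 + 11.8938*o^4 + 5.6769*o^3 + 8.9225*o^2 + 2.8376*o + 0.2436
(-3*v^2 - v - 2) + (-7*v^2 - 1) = -10*v^2 - v - 3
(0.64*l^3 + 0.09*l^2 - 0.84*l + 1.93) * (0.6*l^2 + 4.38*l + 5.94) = 0.384*l^5 + 2.8572*l^4 + 3.6918*l^3 - 1.9866*l^2 + 3.4638*l + 11.4642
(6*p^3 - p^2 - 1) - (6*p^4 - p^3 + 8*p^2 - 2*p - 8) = -6*p^4 + 7*p^3 - 9*p^2 + 2*p + 7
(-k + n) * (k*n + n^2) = -k^2*n + n^3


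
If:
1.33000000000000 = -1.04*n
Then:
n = -1.28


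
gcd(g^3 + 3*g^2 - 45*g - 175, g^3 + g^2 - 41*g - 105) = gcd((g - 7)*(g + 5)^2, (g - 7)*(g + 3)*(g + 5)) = g^2 - 2*g - 35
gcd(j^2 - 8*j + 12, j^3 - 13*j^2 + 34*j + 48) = j - 6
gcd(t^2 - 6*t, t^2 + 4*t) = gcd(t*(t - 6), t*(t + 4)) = t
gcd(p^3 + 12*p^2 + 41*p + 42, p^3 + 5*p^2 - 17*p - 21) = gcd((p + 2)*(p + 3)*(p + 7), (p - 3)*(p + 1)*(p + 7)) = p + 7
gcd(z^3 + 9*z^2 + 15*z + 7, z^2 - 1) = z + 1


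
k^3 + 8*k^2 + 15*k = k*(k + 3)*(k + 5)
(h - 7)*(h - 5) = h^2 - 12*h + 35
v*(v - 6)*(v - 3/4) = v^3 - 27*v^2/4 + 9*v/2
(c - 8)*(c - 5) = c^2 - 13*c + 40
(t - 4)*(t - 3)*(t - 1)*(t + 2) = t^4 - 6*t^3 + 3*t^2 + 26*t - 24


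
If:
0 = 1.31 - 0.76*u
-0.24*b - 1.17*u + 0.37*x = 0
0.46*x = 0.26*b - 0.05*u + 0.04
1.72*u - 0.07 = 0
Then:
No Solution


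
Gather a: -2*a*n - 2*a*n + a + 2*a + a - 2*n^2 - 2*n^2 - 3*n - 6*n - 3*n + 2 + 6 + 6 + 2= a*(4 - 4*n) - 4*n^2 - 12*n + 16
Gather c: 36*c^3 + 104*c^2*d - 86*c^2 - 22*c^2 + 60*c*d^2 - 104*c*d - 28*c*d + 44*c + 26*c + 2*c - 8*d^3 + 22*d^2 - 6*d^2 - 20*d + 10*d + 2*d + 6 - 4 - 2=36*c^3 + c^2*(104*d - 108) + c*(60*d^2 - 132*d + 72) - 8*d^3 + 16*d^2 - 8*d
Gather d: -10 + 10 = 0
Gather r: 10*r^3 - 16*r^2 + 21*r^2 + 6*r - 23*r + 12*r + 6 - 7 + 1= 10*r^3 + 5*r^2 - 5*r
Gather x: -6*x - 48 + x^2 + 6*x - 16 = x^2 - 64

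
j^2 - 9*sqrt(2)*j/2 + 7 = (j - 7*sqrt(2)/2)*(j - sqrt(2))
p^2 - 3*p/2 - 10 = (p - 4)*(p + 5/2)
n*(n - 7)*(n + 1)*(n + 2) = n^4 - 4*n^3 - 19*n^2 - 14*n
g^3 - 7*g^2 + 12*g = g*(g - 4)*(g - 3)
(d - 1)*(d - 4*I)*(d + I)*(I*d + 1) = I*d^4 + 4*d^3 - I*d^3 - 4*d^2 + I*d^2 + 4*d - I*d - 4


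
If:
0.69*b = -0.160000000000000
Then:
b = -0.23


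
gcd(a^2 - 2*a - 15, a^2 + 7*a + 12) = a + 3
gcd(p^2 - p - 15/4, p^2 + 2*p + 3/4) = p + 3/2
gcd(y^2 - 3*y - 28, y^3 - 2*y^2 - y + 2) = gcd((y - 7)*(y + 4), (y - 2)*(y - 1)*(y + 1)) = 1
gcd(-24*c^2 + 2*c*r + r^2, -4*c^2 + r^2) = 1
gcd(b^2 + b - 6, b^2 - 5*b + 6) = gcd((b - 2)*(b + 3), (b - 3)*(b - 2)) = b - 2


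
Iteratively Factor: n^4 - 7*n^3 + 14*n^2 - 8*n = (n - 2)*(n^3 - 5*n^2 + 4*n) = n*(n - 2)*(n^2 - 5*n + 4) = n*(n - 4)*(n - 2)*(n - 1)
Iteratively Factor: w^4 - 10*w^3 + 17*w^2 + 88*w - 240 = (w + 3)*(w^3 - 13*w^2 + 56*w - 80) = (w - 5)*(w + 3)*(w^2 - 8*w + 16) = (w - 5)*(w - 4)*(w + 3)*(w - 4)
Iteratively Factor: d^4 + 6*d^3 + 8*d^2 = (d)*(d^3 + 6*d^2 + 8*d) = d^2*(d^2 + 6*d + 8) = d^2*(d + 2)*(d + 4)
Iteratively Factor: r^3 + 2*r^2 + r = (r + 1)*(r^2 + r) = r*(r + 1)*(r + 1)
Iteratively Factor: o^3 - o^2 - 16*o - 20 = (o + 2)*(o^2 - 3*o - 10) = (o - 5)*(o + 2)*(o + 2)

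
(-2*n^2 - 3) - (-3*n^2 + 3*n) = n^2 - 3*n - 3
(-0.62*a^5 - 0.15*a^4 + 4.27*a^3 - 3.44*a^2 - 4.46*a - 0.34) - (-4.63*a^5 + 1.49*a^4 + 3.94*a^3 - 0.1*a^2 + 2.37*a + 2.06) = 4.01*a^5 - 1.64*a^4 + 0.33*a^3 - 3.34*a^2 - 6.83*a - 2.4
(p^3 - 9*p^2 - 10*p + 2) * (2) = 2*p^3 - 18*p^2 - 20*p + 4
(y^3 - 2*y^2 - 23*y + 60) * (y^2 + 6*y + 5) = y^5 + 4*y^4 - 30*y^3 - 88*y^2 + 245*y + 300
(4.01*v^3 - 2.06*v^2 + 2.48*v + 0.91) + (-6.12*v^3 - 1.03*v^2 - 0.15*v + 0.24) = -2.11*v^3 - 3.09*v^2 + 2.33*v + 1.15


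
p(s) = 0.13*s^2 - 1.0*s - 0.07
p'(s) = 0.26*s - 1.0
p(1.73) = -1.41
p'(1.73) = -0.55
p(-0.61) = 0.59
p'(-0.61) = -1.16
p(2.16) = -1.62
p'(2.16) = -0.44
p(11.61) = 5.84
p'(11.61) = 2.02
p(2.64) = -1.80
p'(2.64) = -0.31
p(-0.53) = 0.50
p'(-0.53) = -1.14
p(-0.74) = 0.74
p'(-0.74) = -1.19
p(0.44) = -0.48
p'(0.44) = -0.89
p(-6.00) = 10.61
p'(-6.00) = -2.56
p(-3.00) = 4.10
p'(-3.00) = -1.78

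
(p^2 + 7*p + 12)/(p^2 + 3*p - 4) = (p + 3)/(p - 1)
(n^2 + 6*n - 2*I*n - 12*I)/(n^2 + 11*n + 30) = (n - 2*I)/(n + 5)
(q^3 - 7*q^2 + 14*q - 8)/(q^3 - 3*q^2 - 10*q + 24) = (q - 1)/(q + 3)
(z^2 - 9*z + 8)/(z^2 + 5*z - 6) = (z - 8)/(z + 6)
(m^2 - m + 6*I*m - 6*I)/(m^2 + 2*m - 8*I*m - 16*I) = (m^2 + m*(-1 + 6*I) - 6*I)/(m^2 + m*(2 - 8*I) - 16*I)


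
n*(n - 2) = n^2 - 2*n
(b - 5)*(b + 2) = b^2 - 3*b - 10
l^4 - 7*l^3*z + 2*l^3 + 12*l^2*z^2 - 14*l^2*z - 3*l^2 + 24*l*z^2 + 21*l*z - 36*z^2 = (l - 1)*(l + 3)*(l - 4*z)*(l - 3*z)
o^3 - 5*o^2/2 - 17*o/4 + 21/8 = (o - 7/2)*(o - 1/2)*(o + 3/2)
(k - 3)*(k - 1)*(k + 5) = k^3 + k^2 - 17*k + 15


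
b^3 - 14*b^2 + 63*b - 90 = (b - 6)*(b - 5)*(b - 3)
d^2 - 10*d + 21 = (d - 7)*(d - 3)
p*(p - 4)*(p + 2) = p^3 - 2*p^2 - 8*p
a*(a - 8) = a^2 - 8*a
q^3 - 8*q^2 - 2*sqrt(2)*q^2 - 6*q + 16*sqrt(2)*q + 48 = (q - 8)*(q - 3*sqrt(2))*(q + sqrt(2))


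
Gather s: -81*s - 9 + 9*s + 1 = -72*s - 8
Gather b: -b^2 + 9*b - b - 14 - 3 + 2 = -b^2 + 8*b - 15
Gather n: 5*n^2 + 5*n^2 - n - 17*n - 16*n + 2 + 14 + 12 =10*n^2 - 34*n + 28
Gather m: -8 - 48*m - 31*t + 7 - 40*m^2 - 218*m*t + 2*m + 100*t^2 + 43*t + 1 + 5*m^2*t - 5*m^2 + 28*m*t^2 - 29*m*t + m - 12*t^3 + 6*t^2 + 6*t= m^2*(5*t - 45) + m*(28*t^2 - 247*t - 45) - 12*t^3 + 106*t^2 + 18*t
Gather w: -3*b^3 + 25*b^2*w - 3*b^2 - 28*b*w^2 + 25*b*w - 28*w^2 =-3*b^3 - 3*b^2 + w^2*(-28*b - 28) + w*(25*b^2 + 25*b)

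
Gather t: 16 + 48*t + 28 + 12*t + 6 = 60*t + 50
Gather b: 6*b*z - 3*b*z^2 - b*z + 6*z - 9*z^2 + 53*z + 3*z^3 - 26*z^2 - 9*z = b*(-3*z^2 + 5*z) + 3*z^3 - 35*z^2 + 50*z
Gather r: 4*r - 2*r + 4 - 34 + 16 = 2*r - 14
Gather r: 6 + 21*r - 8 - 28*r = -7*r - 2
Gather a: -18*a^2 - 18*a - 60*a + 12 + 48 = -18*a^2 - 78*a + 60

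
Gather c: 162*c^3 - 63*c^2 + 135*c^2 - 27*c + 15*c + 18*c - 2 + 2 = 162*c^3 + 72*c^2 + 6*c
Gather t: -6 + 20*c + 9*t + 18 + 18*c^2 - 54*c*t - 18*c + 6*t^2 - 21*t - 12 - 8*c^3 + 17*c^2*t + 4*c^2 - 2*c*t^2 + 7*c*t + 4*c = -8*c^3 + 22*c^2 + 6*c + t^2*(6 - 2*c) + t*(17*c^2 - 47*c - 12)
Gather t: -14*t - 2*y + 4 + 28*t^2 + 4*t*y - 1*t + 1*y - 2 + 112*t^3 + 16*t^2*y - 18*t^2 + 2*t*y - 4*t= 112*t^3 + t^2*(16*y + 10) + t*(6*y - 19) - y + 2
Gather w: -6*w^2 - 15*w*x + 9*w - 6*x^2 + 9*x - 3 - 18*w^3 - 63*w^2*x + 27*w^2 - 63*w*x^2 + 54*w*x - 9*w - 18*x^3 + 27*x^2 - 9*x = -18*w^3 + w^2*(21 - 63*x) + w*(-63*x^2 + 39*x) - 18*x^3 + 21*x^2 - 3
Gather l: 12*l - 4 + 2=12*l - 2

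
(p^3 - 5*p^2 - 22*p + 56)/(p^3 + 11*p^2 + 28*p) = (p^2 - 9*p + 14)/(p*(p + 7))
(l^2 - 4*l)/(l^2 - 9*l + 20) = l/(l - 5)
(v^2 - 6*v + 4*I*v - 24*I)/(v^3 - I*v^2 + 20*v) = (v - 6)/(v*(v - 5*I))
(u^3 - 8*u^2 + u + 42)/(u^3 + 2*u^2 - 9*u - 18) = (u - 7)/(u + 3)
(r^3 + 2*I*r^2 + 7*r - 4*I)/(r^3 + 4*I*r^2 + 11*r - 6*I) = (r + 4*I)/(r + 6*I)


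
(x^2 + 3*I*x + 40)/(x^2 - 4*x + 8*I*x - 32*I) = (x - 5*I)/(x - 4)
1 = 1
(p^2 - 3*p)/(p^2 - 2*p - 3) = p/(p + 1)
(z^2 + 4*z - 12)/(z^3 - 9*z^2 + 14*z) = (z + 6)/(z*(z - 7))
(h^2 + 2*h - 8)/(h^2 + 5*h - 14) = (h + 4)/(h + 7)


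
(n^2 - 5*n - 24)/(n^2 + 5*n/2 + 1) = 2*(n^2 - 5*n - 24)/(2*n^2 + 5*n + 2)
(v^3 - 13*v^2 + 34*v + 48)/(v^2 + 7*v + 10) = (v^3 - 13*v^2 + 34*v + 48)/(v^2 + 7*v + 10)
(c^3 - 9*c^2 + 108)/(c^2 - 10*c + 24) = (c^2 - 3*c - 18)/(c - 4)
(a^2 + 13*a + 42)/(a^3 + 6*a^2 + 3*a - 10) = (a^2 + 13*a + 42)/(a^3 + 6*a^2 + 3*a - 10)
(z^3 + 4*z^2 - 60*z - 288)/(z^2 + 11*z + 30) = (z^2 - 2*z - 48)/(z + 5)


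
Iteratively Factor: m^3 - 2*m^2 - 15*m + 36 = (m - 3)*(m^2 + m - 12) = (m - 3)*(m + 4)*(m - 3)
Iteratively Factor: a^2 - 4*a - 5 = (a - 5)*(a + 1)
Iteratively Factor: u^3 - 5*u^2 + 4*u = (u)*(u^2 - 5*u + 4) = u*(u - 4)*(u - 1)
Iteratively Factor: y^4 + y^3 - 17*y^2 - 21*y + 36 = (y + 3)*(y^3 - 2*y^2 - 11*y + 12) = (y + 3)^2*(y^2 - 5*y + 4) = (y - 4)*(y + 3)^2*(y - 1)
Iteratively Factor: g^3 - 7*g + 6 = (g - 1)*(g^2 + g - 6) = (g - 2)*(g - 1)*(g + 3)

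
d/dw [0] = 0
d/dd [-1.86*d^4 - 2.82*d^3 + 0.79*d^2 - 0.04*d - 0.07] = -7.44*d^3 - 8.46*d^2 + 1.58*d - 0.04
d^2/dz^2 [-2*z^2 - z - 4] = -4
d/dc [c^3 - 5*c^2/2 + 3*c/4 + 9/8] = 3*c^2 - 5*c + 3/4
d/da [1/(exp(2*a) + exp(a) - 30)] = (-2*exp(a) - 1)*exp(a)/(exp(2*a) + exp(a) - 30)^2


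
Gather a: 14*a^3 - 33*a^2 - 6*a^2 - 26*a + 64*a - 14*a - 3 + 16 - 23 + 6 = 14*a^3 - 39*a^2 + 24*a - 4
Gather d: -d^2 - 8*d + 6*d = -d^2 - 2*d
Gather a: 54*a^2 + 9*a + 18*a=54*a^2 + 27*a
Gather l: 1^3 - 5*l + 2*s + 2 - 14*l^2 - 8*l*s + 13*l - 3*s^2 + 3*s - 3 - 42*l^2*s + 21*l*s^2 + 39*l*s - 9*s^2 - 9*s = l^2*(-42*s - 14) + l*(21*s^2 + 31*s + 8) - 12*s^2 - 4*s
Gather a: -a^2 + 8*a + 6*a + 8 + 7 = -a^2 + 14*a + 15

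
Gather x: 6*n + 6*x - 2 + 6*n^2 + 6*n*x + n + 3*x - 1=6*n^2 + 7*n + x*(6*n + 9) - 3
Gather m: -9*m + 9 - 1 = 8 - 9*m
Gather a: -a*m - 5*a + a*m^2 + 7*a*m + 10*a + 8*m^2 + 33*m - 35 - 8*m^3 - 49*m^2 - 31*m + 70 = a*(m^2 + 6*m + 5) - 8*m^3 - 41*m^2 + 2*m + 35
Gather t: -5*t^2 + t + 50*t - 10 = -5*t^2 + 51*t - 10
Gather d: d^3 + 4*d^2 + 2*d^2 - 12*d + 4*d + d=d^3 + 6*d^2 - 7*d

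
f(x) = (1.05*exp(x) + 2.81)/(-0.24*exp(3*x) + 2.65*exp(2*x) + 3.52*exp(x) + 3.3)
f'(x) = (1.05*exp(x) + 2.81)*(0.72*exp(3*x) - 5.3*exp(2*x) - 3.52*exp(x))/(-0.24*exp(3*x) + 2.65*exp(2*x) + 3.52*exp(x) + 3.3)^2 + 1.05*exp(x)/(-0.24*exp(3*x) + 2.65*exp(2*x) + 3.52*exp(x) + 3.3)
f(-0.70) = 0.59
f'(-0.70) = -0.22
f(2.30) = 0.21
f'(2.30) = 0.66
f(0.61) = 0.27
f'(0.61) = -0.21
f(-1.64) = 0.74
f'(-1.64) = -0.11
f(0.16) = 0.38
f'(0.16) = -0.25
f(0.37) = 0.33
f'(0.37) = -0.23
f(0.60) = 0.28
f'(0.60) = -0.21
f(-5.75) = 0.85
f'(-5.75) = -0.00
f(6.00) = 0.00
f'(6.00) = 0.00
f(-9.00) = 0.85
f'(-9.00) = 0.00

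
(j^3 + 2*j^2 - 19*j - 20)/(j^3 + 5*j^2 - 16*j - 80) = (j + 1)/(j + 4)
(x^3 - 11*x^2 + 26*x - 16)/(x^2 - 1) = (x^2 - 10*x + 16)/(x + 1)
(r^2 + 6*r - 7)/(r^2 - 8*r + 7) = (r + 7)/(r - 7)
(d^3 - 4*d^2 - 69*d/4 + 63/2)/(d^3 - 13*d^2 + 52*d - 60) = (d^2 + 2*d - 21/4)/(d^2 - 7*d + 10)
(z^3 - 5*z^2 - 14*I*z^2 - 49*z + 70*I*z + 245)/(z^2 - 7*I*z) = z - 5 - 7*I + 35*I/z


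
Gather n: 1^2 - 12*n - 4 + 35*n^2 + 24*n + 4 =35*n^2 + 12*n + 1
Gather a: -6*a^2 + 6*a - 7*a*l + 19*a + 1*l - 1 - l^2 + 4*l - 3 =-6*a^2 + a*(25 - 7*l) - l^2 + 5*l - 4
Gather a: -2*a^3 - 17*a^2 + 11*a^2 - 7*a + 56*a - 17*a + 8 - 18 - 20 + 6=-2*a^3 - 6*a^2 + 32*a - 24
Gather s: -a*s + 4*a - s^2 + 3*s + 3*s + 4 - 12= 4*a - s^2 + s*(6 - a) - 8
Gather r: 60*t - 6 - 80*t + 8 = 2 - 20*t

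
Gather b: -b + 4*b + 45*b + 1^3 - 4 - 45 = 48*b - 48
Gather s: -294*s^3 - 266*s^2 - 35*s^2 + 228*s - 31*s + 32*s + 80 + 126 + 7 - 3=-294*s^3 - 301*s^2 + 229*s + 210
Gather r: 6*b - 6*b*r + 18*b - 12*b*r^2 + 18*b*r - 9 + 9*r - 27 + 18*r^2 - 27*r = 24*b + r^2*(18 - 12*b) + r*(12*b - 18) - 36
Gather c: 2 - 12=-10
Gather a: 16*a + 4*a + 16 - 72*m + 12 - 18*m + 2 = 20*a - 90*m + 30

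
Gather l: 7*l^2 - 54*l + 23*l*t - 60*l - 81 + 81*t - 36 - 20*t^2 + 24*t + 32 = 7*l^2 + l*(23*t - 114) - 20*t^2 + 105*t - 85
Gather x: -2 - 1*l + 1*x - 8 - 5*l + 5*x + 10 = -6*l + 6*x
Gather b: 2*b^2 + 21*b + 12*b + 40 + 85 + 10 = 2*b^2 + 33*b + 135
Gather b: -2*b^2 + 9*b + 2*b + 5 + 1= -2*b^2 + 11*b + 6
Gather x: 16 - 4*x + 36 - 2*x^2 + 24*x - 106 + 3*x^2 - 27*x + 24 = x^2 - 7*x - 30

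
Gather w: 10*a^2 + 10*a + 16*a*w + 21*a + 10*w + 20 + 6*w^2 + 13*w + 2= 10*a^2 + 31*a + 6*w^2 + w*(16*a + 23) + 22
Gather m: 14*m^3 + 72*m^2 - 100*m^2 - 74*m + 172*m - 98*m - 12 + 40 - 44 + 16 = 14*m^3 - 28*m^2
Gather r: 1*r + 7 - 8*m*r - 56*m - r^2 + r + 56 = -56*m - r^2 + r*(2 - 8*m) + 63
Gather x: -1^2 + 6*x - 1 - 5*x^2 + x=-5*x^2 + 7*x - 2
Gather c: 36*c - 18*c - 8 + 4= 18*c - 4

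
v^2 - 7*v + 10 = (v - 5)*(v - 2)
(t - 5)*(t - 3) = t^2 - 8*t + 15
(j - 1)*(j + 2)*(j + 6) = j^3 + 7*j^2 + 4*j - 12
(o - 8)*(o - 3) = o^2 - 11*o + 24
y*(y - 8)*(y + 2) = y^3 - 6*y^2 - 16*y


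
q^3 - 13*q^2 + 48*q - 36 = (q - 6)^2*(q - 1)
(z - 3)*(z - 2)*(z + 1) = z^3 - 4*z^2 + z + 6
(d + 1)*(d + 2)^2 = d^3 + 5*d^2 + 8*d + 4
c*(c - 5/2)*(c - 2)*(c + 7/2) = c^4 - c^3 - 43*c^2/4 + 35*c/2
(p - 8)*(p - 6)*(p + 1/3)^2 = p^4 - 40*p^3/3 + 349*p^2/9 + 274*p/9 + 16/3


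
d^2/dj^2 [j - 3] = 0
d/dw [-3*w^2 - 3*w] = -6*w - 3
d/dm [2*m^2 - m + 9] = 4*m - 1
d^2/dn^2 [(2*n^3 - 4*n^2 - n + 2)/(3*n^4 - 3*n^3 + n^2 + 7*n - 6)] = 4*(9*n^9 - 54*n^8 + 18*n^7 - 30*n^6 + 378*n^5 - 549*n^4 + 238*n^3 - 60*n^2 + 66*n - 38)/(27*n^12 - 81*n^11 + 108*n^10 + 108*n^9 - 504*n^8 + 630*n^7 + 46*n^6 - 1068*n^5 + 1209*n^4 - 233*n^3 - 774*n^2 + 756*n - 216)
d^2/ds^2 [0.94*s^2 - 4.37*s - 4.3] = 1.88000000000000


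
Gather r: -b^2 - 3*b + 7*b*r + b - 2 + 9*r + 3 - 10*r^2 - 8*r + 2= -b^2 - 2*b - 10*r^2 + r*(7*b + 1) + 3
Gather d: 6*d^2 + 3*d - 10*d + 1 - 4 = 6*d^2 - 7*d - 3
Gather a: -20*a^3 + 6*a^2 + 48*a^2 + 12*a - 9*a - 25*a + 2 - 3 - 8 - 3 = -20*a^3 + 54*a^2 - 22*a - 12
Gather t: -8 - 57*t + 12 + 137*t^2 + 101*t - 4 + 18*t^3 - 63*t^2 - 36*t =18*t^3 + 74*t^2 + 8*t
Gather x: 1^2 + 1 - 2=0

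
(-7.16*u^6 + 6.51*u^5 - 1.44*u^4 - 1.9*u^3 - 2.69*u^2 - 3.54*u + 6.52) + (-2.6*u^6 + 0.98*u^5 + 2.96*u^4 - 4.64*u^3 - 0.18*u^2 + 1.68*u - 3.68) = -9.76*u^6 + 7.49*u^5 + 1.52*u^4 - 6.54*u^3 - 2.87*u^2 - 1.86*u + 2.84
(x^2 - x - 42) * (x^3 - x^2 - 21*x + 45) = x^5 - 2*x^4 - 62*x^3 + 108*x^2 + 837*x - 1890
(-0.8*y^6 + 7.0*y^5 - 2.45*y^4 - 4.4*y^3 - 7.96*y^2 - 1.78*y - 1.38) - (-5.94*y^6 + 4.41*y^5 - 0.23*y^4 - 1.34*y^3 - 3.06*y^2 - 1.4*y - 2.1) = 5.14*y^6 + 2.59*y^5 - 2.22*y^4 - 3.06*y^3 - 4.9*y^2 - 0.38*y + 0.72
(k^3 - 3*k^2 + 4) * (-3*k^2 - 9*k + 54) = -3*k^5 + 81*k^3 - 174*k^2 - 36*k + 216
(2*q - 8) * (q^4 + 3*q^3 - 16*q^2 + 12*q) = 2*q^5 - 2*q^4 - 56*q^3 + 152*q^2 - 96*q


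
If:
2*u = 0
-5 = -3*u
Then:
No Solution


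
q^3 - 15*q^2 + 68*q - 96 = (q - 8)*(q - 4)*(q - 3)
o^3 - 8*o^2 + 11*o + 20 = (o - 5)*(o - 4)*(o + 1)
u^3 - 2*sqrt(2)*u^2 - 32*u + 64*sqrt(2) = (u - 4*sqrt(2))*(u - 2*sqrt(2))*(u + 4*sqrt(2))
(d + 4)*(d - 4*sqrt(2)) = d^2 - 4*sqrt(2)*d + 4*d - 16*sqrt(2)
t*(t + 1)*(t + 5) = t^3 + 6*t^2 + 5*t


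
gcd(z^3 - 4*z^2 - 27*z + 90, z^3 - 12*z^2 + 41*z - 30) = z - 6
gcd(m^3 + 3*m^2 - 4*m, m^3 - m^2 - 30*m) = m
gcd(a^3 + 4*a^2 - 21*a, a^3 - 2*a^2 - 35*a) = a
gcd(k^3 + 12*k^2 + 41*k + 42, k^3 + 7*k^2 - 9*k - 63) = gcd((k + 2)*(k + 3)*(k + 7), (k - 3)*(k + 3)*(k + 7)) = k^2 + 10*k + 21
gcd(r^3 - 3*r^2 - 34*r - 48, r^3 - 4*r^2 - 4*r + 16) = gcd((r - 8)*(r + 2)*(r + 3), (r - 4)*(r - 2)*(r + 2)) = r + 2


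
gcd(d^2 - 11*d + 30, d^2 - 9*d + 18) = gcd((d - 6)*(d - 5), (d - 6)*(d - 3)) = d - 6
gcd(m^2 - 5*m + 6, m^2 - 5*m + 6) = m^2 - 5*m + 6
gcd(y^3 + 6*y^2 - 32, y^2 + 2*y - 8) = y^2 + 2*y - 8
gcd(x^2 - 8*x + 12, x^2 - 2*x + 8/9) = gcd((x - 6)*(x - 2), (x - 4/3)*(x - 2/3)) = 1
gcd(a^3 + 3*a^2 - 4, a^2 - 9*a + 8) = a - 1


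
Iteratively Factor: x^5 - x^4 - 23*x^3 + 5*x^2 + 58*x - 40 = (x + 2)*(x^4 - 3*x^3 - 17*x^2 + 39*x - 20) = (x + 2)*(x + 4)*(x^3 - 7*x^2 + 11*x - 5) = (x - 5)*(x + 2)*(x + 4)*(x^2 - 2*x + 1) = (x - 5)*(x - 1)*(x + 2)*(x + 4)*(x - 1)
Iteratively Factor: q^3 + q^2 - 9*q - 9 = (q - 3)*(q^2 + 4*q + 3) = (q - 3)*(q + 3)*(q + 1)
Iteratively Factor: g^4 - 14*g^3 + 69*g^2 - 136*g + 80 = (g - 5)*(g^3 - 9*g^2 + 24*g - 16) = (g - 5)*(g - 4)*(g^2 - 5*g + 4) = (g - 5)*(g - 4)*(g - 1)*(g - 4)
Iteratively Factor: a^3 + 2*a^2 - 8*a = (a)*(a^2 + 2*a - 8) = a*(a + 4)*(a - 2)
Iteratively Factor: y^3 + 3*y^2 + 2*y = (y)*(y^2 + 3*y + 2) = y*(y + 2)*(y + 1)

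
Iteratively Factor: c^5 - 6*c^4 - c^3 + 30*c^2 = (c + 2)*(c^4 - 8*c^3 + 15*c^2) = c*(c + 2)*(c^3 - 8*c^2 + 15*c) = c*(c - 3)*(c + 2)*(c^2 - 5*c) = c^2*(c - 3)*(c + 2)*(c - 5)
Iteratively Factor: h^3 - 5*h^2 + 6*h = (h - 3)*(h^2 - 2*h) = h*(h - 3)*(h - 2)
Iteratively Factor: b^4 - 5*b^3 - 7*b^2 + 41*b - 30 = (b - 1)*(b^3 - 4*b^2 - 11*b + 30) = (b - 1)*(b + 3)*(b^2 - 7*b + 10) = (b - 2)*(b - 1)*(b + 3)*(b - 5)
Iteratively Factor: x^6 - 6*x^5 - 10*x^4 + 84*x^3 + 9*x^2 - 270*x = (x - 3)*(x^5 - 3*x^4 - 19*x^3 + 27*x^2 + 90*x) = (x - 3)*(x + 3)*(x^4 - 6*x^3 - x^2 + 30*x) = (x - 5)*(x - 3)*(x + 3)*(x^3 - x^2 - 6*x) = x*(x - 5)*(x - 3)*(x + 3)*(x^2 - x - 6) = x*(x - 5)*(x - 3)*(x + 2)*(x + 3)*(x - 3)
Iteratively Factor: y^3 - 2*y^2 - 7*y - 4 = (y - 4)*(y^2 + 2*y + 1) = (y - 4)*(y + 1)*(y + 1)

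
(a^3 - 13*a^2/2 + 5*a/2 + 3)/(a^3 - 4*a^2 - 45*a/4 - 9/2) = 2*(a - 1)/(2*a + 3)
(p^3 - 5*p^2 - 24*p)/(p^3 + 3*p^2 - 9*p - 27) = p*(p - 8)/(p^2 - 9)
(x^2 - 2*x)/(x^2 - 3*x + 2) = x/(x - 1)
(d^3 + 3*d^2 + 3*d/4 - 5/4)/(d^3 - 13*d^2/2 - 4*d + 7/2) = (d + 5/2)/(d - 7)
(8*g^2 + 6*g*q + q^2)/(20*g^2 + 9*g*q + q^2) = (2*g + q)/(5*g + q)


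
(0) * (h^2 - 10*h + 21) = 0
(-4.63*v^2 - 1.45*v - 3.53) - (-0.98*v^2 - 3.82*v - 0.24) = -3.65*v^2 + 2.37*v - 3.29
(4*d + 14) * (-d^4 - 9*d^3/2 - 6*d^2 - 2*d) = -4*d^5 - 32*d^4 - 87*d^3 - 92*d^2 - 28*d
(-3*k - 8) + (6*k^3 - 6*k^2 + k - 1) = 6*k^3 - 6*k^2 - 2*k - 9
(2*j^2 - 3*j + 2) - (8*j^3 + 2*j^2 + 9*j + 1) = -8*j^3 - 12*j + 1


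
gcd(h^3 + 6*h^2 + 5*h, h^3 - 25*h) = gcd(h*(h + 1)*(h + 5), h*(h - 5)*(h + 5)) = h^2 + 5*h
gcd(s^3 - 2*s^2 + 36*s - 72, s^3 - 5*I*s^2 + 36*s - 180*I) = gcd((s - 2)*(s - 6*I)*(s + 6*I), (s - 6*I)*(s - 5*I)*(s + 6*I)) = s^2 + 36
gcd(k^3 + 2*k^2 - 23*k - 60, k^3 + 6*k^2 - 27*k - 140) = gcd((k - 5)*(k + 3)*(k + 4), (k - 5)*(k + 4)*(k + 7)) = k^2 - k - 20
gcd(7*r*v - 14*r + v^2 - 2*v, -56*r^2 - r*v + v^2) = 7*r + v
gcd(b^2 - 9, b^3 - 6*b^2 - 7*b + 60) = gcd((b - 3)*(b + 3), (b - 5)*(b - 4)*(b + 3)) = b + 3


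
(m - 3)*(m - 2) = m^2 - 5*m + 6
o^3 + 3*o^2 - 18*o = o*(o - 3)*(o + 6)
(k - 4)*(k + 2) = k^2 - 2*k - 8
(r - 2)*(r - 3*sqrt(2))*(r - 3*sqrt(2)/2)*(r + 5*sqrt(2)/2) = r^4 - 2*sqrt(2)*r^3 - 2*r^3 - 27*r^2/2 + 4*sqrt(2)*r^2 + 27*r + 45*sqrt(2)*r/2 - 45*sqrt(2)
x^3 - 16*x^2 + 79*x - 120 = (x - 8)*(x - 5)*(x - 3)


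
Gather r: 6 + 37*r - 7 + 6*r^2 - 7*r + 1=6*r^2 + 30*r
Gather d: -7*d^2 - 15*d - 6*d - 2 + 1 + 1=-7*d^2 - 21*d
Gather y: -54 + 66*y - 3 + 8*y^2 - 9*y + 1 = 8*y^2 + 57*y - 56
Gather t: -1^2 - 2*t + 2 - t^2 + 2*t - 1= -t^2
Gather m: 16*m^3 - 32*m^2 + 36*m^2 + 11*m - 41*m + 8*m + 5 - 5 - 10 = 16*m^3 + 4*m^2 - 22*m - 10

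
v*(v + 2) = v^2 + 2*v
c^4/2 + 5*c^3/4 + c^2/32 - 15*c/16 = c*(c/2 + 1)*(c - 3/4)*(c + 5/4)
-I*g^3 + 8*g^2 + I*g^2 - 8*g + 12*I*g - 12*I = (g + 2*I)*(g + 6*I)*(-I*g + I)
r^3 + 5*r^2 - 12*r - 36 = (r - 3)*(r + 2)*(r + 6)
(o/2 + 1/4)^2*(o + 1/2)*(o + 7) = o^4/4 + 17*o^3/8 + 45*o^2/16 + 43*o/32 + 7/32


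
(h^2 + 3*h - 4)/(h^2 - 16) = (h - 1)/(h - 4)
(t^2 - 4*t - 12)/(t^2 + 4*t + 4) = (t - 6)/(t + 2)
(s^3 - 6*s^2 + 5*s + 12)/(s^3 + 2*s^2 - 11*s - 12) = (s - 4)/(s + 4)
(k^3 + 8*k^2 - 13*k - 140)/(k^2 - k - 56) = (k^2 + k - 20)/(k - 8)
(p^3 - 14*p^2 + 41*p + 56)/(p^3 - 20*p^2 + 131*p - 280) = (p + 1)/(p - 5)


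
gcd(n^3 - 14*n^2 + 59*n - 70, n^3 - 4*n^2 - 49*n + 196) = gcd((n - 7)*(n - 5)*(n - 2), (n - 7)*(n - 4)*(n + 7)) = n - 7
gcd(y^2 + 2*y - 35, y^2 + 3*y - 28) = y + 7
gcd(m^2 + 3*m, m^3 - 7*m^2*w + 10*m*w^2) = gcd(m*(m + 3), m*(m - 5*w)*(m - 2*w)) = m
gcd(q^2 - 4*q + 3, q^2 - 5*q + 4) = q - 1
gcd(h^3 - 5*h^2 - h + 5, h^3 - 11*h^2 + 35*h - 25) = h^2 - 6*h + 5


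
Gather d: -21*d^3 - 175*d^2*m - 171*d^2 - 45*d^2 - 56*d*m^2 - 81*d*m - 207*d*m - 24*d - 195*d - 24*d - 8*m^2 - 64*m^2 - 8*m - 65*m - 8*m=-21*d^3 + d^2*(-175*m - 216) + d*(-56*m^2 - 288*m - 243) - 72*m^2 - 81*m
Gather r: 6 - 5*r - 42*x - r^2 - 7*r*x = -r^2 + r*(-7*x - 5) - 42*x + 6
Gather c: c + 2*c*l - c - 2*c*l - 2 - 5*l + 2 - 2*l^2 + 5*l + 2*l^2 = 0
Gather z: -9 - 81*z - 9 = -81*z - 18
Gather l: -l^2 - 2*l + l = -l^2 - l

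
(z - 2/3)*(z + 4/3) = z^2 + 2*z/3 - 8/9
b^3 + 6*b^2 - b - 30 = (b - 2)*(b + 3)*(b + 5)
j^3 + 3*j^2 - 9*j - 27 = (j - 3)*(j + 3)^2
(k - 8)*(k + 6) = k^2 - 2*k - 48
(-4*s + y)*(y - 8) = -4*s*y + 32*s + y^2 - 8*y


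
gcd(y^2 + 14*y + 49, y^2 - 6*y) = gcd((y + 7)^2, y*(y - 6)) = 1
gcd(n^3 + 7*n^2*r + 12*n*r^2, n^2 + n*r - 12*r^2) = n + 4*r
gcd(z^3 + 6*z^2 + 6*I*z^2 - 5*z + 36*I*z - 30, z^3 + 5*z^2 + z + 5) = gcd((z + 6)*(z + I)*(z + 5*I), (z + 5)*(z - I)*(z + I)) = z + I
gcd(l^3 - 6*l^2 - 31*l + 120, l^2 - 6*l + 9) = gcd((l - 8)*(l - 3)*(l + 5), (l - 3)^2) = l - 3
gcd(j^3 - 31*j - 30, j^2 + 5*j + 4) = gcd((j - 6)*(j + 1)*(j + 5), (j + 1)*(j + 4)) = j + 1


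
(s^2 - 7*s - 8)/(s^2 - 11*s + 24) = (s + 1)/(s - 3)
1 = 1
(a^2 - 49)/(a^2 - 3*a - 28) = (a + 7)/(a + 4)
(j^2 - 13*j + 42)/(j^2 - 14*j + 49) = (j - 6)/(j - 7)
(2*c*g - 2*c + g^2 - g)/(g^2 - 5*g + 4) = (2*c + g)/(g - 4)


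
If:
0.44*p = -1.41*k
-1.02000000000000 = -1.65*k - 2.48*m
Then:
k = -0.312056737588652*p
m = 0.207618393960192*p + 0.411290322580645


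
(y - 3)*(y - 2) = y^2 - 5*y + 6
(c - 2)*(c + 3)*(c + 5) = c^3 + 6*c^2 - c - 30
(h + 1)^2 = h^2 + 2*h + 1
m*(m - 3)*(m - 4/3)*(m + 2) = m^4 - 7*m^3/3 - 14*m^2/3 + 8*m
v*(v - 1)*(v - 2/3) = v^3 - 5*v^2/3 + 2*v/3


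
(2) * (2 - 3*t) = 4 - 6*t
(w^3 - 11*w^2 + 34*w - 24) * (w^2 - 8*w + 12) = w^5 - 19*w^4 + 134*w^3 - 428*w^2 + 600*w - 288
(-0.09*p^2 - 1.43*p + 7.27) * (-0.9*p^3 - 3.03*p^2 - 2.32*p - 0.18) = 0.081*p^5 + 1.5597*p^4 - 2.0013*p^3 - 18.6943*p^2 - 16.609*p - 1.3086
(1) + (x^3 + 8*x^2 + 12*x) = x^3 + 8*x^2 + 12*x + 1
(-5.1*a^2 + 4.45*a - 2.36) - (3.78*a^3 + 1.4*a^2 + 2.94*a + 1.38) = -3.78*a^3 - 6.5*a^2 + 1.51*a - 3.74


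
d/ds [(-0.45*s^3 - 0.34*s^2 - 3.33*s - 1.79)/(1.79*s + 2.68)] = (-1.611*s^3 - 4.2266*s^2 - 1.8224*s - 5.7203)/(3.2041*s^2 + 9.5944*s + 7.1824)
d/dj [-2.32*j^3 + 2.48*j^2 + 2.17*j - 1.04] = -6.96*j^2 + 4.96*j + 2.17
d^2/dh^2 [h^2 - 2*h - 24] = 2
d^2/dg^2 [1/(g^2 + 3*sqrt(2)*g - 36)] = 2*(-g^2 - 3*sqrt(2)*g + (2*g + 3*sqrt(2))^2 + 36)/(g^2 + 3*sqrt(2)*g - 36)^3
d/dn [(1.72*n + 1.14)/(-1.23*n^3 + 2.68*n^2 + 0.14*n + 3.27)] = (4.2312*n^3 - 0.403*n^2 - 6.1104*n + 5.4648)/(1.5129*n^6 - 6.5928*n^5 + 6.838*n^4 - 7.2938*n^3 + 17.5468*n^2 + 0.9156*n + 10.6929)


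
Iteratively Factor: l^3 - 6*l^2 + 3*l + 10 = (l - 5)*(l^2 - l - 2) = (l - 5)*(l + 1)*(l - 2)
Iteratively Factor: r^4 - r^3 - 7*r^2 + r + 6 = (r + 1)*(r^3 - 2*r^2 - 5*r + 6) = (r - 3)*(r + 1)*(r^2 + r - 2) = (r - 3)*(r - 1)*(r + 1)*(r + 2)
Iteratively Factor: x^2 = (x)*(x)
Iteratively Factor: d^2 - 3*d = (d)*(d - 3)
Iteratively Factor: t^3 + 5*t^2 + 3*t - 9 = (t + 3)*(t^2 + 2*t - 3) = (t + 3)^2*(t - 1)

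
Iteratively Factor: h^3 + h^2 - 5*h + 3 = (h + 3)*(h^2 - 2*h + 1) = (h - 1)*(h + 3)*(h - 1)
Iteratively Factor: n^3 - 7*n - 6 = (n - 3)*(n^2 + 3*n + 2) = (n - 3)*(n + 1)*(n + 2)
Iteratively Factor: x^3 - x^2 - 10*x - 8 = (x + 2)*(x^2 - 3*x - 4) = (x + 1)*(x + 2)*(x - 4)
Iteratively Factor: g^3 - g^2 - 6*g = (g - 3)*(g^2 + 2*g) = (g - 3)*(g + 2)*(g)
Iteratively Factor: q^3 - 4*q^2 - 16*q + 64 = (q + 4)*(q^2 - 8*q + 16) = (q - 4)*(q + 4)*(q - 4)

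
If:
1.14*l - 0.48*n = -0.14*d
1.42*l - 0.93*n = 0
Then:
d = -1.90442655935614*n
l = 0.654929577464789*n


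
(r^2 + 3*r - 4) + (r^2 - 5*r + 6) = 2*r^2 - 2*r + 2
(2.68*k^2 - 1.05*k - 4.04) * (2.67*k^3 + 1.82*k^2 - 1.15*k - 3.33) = 7.1556*k^5 + 2.0741*k^4 - 15.7798*k^3 - 15.0697*k^2 + 8.1425*k + 13.4532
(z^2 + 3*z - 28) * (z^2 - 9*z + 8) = z^4 - 6*z^3 - 47*z^2 + 276*z - 224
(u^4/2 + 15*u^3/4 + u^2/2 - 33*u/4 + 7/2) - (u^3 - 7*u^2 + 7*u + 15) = u^4/2 + 11*u^3/4 + 15*u^2/2 - 61*u/4 - 23/2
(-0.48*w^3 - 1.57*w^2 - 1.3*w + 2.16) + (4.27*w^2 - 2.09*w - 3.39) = -0.48*w^3 + 2.7*w^2 - 3.39*w - 1.23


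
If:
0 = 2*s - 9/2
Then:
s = 9/4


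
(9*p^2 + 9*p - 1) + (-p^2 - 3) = 8*p^2 + 9*p - 4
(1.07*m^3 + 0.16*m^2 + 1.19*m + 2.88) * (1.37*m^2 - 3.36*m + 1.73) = 1.4659*m^5 - 3.376*m^4 + 2.9438*m^3 + 0.224000000000001*m^2 - 7.6181*m + 4.9824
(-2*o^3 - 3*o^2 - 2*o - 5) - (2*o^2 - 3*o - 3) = -2*o^3 - 5*o^2 + o - 2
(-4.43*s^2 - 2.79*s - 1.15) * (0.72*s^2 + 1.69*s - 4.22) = -3.1896*s^4 - 9.4955*s^3 + 13.1515*s^2 + 9.8303*s + 4.853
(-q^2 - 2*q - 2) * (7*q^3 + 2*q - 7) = -7*q^5 - 14*q^4 - 16*q^3 + 3*q^2 + 10*q + 14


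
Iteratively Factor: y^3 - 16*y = (y - 4)*(y^2 + 4*y) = (y - 4)*(y + 4)*(y)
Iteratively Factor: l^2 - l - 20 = (l + 4)*(l - 5)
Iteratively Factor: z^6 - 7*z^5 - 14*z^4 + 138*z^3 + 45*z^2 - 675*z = (z - 3)*(z^5 - 4*z^4 - 26*z^3 + 60*z^2 + 225*z) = z*(z - 3)*(z^4 - 4*z^3 - 26*z^2 + 60*z + 225) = z*(z - 5)*(z - 3)*(z^3 + z^2 - 21*z - 45) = z*(z - 5)*(z - 3)*(z + 3)*(z^2 - 2*z - 15) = z*(z - 5)*(z - 3)*(z + 3)^2*(z - 5)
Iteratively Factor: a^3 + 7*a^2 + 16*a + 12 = (a + 2)*(a^2 + 5*a + 6) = (a + 2)^2*(a + 3)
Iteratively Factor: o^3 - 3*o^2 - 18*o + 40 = (o - 5)*(o^2 + 2*o - 8) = (o - 5)*(o + 4)*(o - 2)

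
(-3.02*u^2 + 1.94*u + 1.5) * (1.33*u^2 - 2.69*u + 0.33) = -4.0166*u^4 + 10.704*u^3 - 4.2202*u^2 - 3.3948*u + 0.495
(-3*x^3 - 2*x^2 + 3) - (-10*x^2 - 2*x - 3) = -3*x^3 + 8*x^2 + 2*x + 6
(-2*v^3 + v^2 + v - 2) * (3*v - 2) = -6*v^4 + 7*v^3 + v^2 - 8*v + 4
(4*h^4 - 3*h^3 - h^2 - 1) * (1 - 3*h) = -12*h^5 + 13*h^4 - h^2 + 3*h - 1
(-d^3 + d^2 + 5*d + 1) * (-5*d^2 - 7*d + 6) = 5*d^5 + 2*d^4 - 38*d^3 - 34*d^2 + 23*d + 6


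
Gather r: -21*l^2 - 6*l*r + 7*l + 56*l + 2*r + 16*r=-21*l^2 + 63*l + r*(18 - 6*l)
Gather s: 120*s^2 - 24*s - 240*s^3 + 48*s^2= -240*s^3 + 168*s^2 - 24*s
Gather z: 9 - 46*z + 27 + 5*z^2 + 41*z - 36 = 5*z^2 - 5*z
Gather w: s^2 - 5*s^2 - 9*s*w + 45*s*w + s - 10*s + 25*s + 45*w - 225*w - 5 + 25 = -4*s^2 + 16*s + w*(36*s - 180) + 20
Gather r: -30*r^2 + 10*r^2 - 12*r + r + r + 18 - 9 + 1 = -20*r^2 - 10*r + 10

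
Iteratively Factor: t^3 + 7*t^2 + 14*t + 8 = (t + 1)*(t^2 + 6*t + 8) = (t + 1)*(t + 2)*(t + 4)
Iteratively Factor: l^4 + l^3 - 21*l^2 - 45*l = (l)*(l^3 + l^2 - 21*l - 45) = l*(l + 3)*(l^2 - 2*l - 15) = l*(l + 3)^2*(l - 5)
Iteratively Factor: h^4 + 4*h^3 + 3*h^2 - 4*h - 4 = (h - 1)*(h^3 + 5*h^2 + 8*h + 4) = (h - 1)*(h + 1)*(h^2 + 4*h + 4) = (h - 1)*(h + 1)*(h + 2)*(h + 2)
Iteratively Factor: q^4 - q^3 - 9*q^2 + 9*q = (q - 3)*(q^3 + 2*q^2 - 3*q) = (q - 3)*(q + 3)*(q^2 - q) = (q - 3)*(q - 1)*(q + 3)*(q)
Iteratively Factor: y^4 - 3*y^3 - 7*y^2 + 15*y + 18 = (y - 3)*(y^3 - 7*y - 6) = (y - 3)*(y + 1)*(y^2 - y - 6) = (y - 3)^2*(y + 1)*(y + 2)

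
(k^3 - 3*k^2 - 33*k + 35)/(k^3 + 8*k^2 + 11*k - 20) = (k - 7)/(k + 4)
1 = 1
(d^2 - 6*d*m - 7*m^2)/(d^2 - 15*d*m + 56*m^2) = (d + m)/(d - 8*m)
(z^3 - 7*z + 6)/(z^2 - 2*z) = z + 2 - 3/z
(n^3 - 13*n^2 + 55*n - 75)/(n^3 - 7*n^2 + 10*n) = (n^2 - 8*n + 15)/(n*(n - 2))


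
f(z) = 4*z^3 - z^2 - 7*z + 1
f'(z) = 12*z^2 - 2*z - 7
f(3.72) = 167.04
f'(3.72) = 151.62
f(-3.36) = -138.50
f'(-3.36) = 135.20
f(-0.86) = 3.74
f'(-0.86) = 3.60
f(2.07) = 17.70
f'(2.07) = 40.28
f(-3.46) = -152.44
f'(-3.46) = 143.58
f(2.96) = 75.26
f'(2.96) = 92.22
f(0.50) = -2.25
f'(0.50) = -5.00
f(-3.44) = -149.58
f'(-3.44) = 141.88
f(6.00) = 787.00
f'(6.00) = 413.00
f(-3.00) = -95.00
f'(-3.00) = 107.00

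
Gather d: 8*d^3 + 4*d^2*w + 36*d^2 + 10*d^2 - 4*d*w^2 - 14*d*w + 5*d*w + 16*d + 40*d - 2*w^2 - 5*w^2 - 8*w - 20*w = 8*d^3 + d^2*(4*w + 46) + d*(-4*w^2 - 9*w + 56) - 7*w^2 - 28*w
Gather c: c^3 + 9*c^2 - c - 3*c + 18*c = c^3 + 9*c^2 + 14*c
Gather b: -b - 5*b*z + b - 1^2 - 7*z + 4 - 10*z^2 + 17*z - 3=-5*b*z - 10*z^2 + 10*z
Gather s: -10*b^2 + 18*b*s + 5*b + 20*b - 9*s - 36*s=-10*b^2 + 25*b + s*(18*b - 45)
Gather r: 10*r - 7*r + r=4*r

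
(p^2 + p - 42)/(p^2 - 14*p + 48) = (p + 7)/(p - 8)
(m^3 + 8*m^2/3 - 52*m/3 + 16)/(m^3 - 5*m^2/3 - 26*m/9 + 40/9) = 3*(m + 6)/(3*m + 5)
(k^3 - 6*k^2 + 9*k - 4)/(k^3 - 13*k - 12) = (k^2 - 2*k + 1)/(k^2 + 4*k + 3)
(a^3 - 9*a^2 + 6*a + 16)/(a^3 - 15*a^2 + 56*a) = (a^2 - a - 2)/(a*(a - 7))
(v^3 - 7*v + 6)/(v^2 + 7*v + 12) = (v^2 - 3*v + 2)/(v + 4)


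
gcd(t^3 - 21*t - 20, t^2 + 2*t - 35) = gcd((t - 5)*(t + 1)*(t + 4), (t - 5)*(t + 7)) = t - 5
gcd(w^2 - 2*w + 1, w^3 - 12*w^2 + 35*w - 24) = w - 1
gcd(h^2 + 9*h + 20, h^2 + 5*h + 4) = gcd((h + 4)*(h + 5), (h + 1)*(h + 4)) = h + 4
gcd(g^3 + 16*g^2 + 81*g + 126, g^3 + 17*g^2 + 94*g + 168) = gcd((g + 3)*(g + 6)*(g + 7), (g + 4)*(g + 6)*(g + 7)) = g^2 + 13*g + 42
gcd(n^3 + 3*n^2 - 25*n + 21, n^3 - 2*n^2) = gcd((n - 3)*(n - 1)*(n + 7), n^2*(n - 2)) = 1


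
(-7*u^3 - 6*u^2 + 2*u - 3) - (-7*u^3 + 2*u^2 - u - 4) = -8*u^2 + 3*u + 1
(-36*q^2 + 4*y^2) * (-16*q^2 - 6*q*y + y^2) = 576*q^4 + 216*q^3*y - 100*q^2*y^2 - 24*q*y^3 + 4*y^4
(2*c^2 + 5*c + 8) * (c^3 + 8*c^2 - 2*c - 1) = 2*c^5 + 21*c^4 + 44*c^3 + 52*c^2 - 21*c - 8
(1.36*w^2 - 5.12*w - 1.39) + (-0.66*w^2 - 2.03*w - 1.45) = 0.7*w^2 - 7.15*w - 2.84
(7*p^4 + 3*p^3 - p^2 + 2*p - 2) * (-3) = -21*p^4 - 9*p^3 + 3*p^2 - 6*p + 6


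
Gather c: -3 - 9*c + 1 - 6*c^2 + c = -6*c^2 - 8*c - 2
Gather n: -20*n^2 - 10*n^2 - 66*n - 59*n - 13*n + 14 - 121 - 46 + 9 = -30*n^2 - 138*n - 144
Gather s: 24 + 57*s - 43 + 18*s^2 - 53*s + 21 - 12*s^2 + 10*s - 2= 6*s^2 + 14*s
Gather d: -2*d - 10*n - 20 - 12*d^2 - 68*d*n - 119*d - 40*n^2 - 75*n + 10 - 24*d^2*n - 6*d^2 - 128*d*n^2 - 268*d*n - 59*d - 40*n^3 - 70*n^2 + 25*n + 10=d^2*(-24*n - 18) + d*(-128*n^2 - 336*n - 180) - 40*n^3 - 110*n^2 - 60*n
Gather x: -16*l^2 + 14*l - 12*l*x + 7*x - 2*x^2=-16*l^2 + 14*l - 2*x^2 + x*(7 - 12*l)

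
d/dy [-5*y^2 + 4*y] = 4 - 10*y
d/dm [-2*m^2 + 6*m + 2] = 6 - 4*m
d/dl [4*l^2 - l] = 8*l - 1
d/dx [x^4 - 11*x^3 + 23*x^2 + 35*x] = 4*x^3 - 33*x^2 + 46*x + 35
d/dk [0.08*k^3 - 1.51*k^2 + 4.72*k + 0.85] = 0.24*k^2 - 3.02*k + 4.72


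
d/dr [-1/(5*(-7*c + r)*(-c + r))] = ((-7*c + r)*(c - r)^2 + (-c + r)*(7*c - r)^2)/(5*(c - r)^3*(7*c - r)^3)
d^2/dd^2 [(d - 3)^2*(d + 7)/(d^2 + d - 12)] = -42/(d^3 + 12*d^2 + 48*d + 64)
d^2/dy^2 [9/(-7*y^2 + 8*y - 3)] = 18*(49*y^2 - 56*y - 4*(7*y - 4)^2 + 21)/(7*y^2 - 8*y + 3)^3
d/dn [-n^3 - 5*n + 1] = -3*n^2 - 5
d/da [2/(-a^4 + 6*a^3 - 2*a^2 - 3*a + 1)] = 2*(4*a^3 - 18*a^2 + 4*a + 3)/(a^4 - 6*a^3 + 2*a^2 + 3*a - 1)^2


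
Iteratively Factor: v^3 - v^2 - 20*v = (v + 4)*(v^2 - 5*v) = v*(v + 4)*(v - 5)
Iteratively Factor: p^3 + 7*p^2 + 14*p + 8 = (p + 1)*(p^2 + 6*p + 8) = (p + 1)*(p + 4)*(p + 2)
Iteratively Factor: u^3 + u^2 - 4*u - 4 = (u + 2)*(u^2 - u - 2) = (u - 2)*(u + 2)*(u + 1)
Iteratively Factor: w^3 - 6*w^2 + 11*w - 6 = (w - 2)*(w^2 - 4*w + 3) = (w - 3)*(w - 2)*(w - 1)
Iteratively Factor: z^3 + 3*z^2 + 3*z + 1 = (z + 1)*(z^2 + 2*z + 1) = (z + 1)^2*(z + 1)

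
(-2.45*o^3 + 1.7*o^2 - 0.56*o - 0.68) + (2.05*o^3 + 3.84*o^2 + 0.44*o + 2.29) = -0.4*o^3 + 5.54*o^2 - 0.12*o + 1.61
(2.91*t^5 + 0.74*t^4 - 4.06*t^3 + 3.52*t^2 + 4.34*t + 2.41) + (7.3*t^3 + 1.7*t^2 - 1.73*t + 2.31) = 2.91*t^5 + 0.74*t^4 + 3.24*t^3 + 5.22*t^2 + 2.61*t + 4.72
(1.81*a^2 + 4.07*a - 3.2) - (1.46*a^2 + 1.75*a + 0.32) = 0.35*a^2 + 2.32*a - 3.52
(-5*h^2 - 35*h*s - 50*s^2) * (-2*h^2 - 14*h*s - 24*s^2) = 10*h^4 + 140*h^3*s + 710*h^2*s^2 + 1540*h*s^3 + 1200*s^4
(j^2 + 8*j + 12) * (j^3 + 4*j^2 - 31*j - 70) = j^5 + 12*j^4 + 13*j^3 - 270*j^2 - 932*j - 840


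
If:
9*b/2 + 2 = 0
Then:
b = -4/9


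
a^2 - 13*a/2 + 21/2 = (a - 7/2)*(a - 3)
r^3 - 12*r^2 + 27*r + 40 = (r - 8)*(r - 5)*(r + 1)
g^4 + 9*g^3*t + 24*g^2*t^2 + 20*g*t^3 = g*(g + 2*t)^2*(g + 5*t)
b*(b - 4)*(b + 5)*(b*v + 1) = b^4*v + b^3*v + b^3 - 20*b^2*v + b^2 - 20*b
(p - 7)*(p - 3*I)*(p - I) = p^3 - 7*p^2 - 4*I*p^2 - 3*p + 28*I*p + 21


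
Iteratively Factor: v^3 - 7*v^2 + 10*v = (v - 2)*(v^2 - 5*v) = v*(v - 2)*(v - 5)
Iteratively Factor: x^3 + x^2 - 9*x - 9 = (x - 3)*(x^2 + 4*x + 3) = (x - 3)*(x + 1)*(x + 3)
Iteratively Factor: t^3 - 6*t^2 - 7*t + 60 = (t - 5)*(t^2 - t - 12) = (t - 5)*(t + 3)*(t - 4)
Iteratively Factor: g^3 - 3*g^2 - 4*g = (g)*(g^2 - 3*g - 4) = g*(g + 1)*(g - 4)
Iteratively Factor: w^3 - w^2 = (w)*(w^2 - w) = w^2*(w - 1)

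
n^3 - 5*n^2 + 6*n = n*(n - 3)*(n - 2)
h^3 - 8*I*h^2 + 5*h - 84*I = (h - 7*I)*(h - 4*I)*(h + 3*I)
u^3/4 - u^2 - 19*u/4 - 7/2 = (u/4 + 1/2)*(u - 7)*(u + 1)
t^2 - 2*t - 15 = (t - 5)*(t + 3)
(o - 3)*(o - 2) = o^2 - 5*o + 6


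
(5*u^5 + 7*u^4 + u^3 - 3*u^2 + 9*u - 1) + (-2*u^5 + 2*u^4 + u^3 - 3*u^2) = 3*u^5 + 9*u^4 + 2*u^3 - 6*u^2 + 9*u - 1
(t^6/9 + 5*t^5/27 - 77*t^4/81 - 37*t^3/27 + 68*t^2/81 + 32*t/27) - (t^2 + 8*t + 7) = t^6/9 + 5*t^5/27 - 77*t^4/81 - 37*t^3/27 - 13*t^2/81 - 184*t/27 - 7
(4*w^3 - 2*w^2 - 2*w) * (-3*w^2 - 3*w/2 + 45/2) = -12*w^5 + 99*w^3 - 42*w^2 - 45*w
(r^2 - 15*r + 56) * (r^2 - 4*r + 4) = r^4 - 19*r^3 + 120*r^2 - 284*r + 224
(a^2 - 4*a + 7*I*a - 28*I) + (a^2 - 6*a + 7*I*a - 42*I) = 2*a^2 - 10*a + 14*I*a - 70*I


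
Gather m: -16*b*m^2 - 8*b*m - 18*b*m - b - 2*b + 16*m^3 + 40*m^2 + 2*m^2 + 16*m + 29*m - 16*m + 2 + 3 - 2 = -3*b + 16*m^3 + m^2*(42 - 16*b) + m*(29 - 26*b) + 3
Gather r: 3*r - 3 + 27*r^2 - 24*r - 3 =27*r^2 - 21*r - 6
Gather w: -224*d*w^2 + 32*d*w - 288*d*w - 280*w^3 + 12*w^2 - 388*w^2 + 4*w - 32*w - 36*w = -280*w^3 + w^2*(-224*d - 376) + w*(-256*d - 64)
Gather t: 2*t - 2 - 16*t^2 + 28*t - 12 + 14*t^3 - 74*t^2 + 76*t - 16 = 14*t^3 - 90*t^2 + 106*t - 30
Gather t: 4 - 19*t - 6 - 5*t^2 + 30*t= -5*t^2 + 11*t - 2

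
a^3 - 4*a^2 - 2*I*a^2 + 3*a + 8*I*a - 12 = (a - 4)*(a - 3*I)*(a + I)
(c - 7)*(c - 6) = c^2 - 13*c + 42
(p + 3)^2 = p^2 + 6*p + 9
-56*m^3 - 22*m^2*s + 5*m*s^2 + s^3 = (-4*m + s)*(2*m + s)*(7*m + s)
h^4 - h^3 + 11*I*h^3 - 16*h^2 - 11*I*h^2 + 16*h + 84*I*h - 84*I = (h - 1)*(h - 2*I)*(h + 6*I)*(h + 7*I)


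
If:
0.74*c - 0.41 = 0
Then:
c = 0.55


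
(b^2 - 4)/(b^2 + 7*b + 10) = (b - 2)/(b + 5)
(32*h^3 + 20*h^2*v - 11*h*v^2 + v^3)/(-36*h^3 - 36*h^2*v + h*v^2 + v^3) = (32*h^2 - 12*h*v + v^2)/(-36*h^2 + v^2)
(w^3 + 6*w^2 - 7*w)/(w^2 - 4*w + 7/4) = 4*w*(w^2 + 6*w - 7)/(4*w^2 - 16*w + 7)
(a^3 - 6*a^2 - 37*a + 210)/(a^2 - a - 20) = (a^2 - a - 42)/(a + 4)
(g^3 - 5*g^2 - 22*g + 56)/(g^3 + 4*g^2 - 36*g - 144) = (g^2 - 9*g + 14)/(g^2 - 36)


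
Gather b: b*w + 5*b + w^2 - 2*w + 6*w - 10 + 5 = b*(w + 5) + w^2 + 4*w - 5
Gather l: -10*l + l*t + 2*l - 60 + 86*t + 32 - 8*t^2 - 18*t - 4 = l*(t - 8) - 8*t^2 + 68*t - 32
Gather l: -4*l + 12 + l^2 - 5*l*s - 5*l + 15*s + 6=l^2 + l*(-5*s - 9) + 15*s + 18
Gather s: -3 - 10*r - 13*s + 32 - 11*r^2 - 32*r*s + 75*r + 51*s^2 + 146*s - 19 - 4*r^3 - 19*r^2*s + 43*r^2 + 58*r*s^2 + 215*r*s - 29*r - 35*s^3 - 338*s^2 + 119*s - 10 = -4*r^3 + 32*r^2 + 36*r - 35*s^3 + s^2*(58*r - 287) + s*(-19*r^2 + 183*r + 252)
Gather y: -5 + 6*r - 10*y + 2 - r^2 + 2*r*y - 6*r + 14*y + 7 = -r^2 + y*(2*r + 4) + 4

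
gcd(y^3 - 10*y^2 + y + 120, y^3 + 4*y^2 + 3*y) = y + 3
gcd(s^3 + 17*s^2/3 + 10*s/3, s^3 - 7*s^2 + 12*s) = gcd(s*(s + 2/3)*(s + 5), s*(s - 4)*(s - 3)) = s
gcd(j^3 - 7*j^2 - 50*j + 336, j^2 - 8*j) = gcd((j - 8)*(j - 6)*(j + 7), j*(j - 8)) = j - 8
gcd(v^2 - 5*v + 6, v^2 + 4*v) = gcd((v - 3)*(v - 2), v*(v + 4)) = 1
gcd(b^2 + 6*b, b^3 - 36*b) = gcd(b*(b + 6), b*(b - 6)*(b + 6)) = b^2 + 6*b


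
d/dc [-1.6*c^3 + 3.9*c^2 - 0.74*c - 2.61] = -4.8*c^2 + 7.8*c - 0.74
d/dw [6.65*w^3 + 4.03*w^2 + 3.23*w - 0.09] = 19.95*w^2 + 8.06*w + 3.23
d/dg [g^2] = 2*g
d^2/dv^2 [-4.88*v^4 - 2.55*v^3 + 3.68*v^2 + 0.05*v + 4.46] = -58.56*v^2 - 15.3*v + 7.36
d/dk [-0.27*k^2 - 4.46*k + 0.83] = -0.54*k - 4.46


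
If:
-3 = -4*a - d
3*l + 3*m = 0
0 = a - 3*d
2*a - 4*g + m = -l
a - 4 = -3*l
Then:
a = 9/13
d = 3/13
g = 9/26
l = 43/39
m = -43/39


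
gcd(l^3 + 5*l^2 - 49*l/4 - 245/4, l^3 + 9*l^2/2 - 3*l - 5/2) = l + 5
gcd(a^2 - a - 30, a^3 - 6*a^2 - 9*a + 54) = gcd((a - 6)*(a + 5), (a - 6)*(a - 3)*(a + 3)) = a - 6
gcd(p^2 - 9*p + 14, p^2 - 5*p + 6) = p - 2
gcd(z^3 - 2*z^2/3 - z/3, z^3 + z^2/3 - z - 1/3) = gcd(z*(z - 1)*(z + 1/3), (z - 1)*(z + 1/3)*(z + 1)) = z^2 - 2*z/3 - 1/3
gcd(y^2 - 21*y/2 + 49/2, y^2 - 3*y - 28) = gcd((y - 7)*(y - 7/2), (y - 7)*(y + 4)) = y - 7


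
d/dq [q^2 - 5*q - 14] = 2*q - 5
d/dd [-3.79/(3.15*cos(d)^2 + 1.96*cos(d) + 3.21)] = -(23.877*cos(d) + 7.4284)*sin(d)/(3.15*cos(d)^2 + 1.96*cos(d) + 3.21)^2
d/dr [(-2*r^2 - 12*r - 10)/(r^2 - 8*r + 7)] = 4*(7*r^2 - 2*r - 41)/(r^4 - 16*r^3 + 78*r^2 - 112*r + 49)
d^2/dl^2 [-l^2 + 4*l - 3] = -2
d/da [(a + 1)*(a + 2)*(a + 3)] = 3*a^2 + 12*a + 11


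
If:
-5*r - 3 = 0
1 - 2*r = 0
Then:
No Solution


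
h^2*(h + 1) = h^3 + h^2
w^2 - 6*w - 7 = (w - 7)*(w + 1)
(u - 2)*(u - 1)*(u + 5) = u^3 + 2*u^2 - 13*u + 10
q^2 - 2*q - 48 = (q - 8)*(q + 6)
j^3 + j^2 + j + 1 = (j + 1)*(j - I)*(j + I)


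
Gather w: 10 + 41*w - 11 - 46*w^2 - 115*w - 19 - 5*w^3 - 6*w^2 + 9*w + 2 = -5*w^3 - 52*w^2 - 65*w - 18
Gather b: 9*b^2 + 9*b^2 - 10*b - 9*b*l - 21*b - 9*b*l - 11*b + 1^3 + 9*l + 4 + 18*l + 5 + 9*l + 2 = 18*b^2 + b*(-18*l - 42) + 36*l + 12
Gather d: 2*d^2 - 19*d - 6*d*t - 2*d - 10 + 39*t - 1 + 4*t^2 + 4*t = 2*d^2 + d*(-6*t - 21) + 4*t^2 + 43*t - 11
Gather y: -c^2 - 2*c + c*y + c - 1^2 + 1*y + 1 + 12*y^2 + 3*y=-c^2 - c + 12*y^2 + y*(c + 4)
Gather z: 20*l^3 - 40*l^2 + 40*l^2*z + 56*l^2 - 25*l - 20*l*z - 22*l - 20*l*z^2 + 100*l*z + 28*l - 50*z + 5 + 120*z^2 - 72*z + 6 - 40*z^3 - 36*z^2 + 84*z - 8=20*l^3 + 16*l^2 - 19*l - 40*z^3 + z^2*(84 - 20*l) + z*(40*l^2 + 80*l - 38) + 3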